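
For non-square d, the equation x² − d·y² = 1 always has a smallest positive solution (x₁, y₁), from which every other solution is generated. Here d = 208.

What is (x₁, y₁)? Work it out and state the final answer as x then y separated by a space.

649 45

√208 = [14; 2,2,1,2,2,28, …], period ℓ=6 (even) → k=5
k=0  a_k=14  p_k/q_k = 14/1
k=1  a_k=2  p_k/q_k = 29/2
k=2  a_k=2  p_k/q_k = 72/5
k=3  a_k=1  p_k/q_k = 101/7
k=4  a_k=2  p_k/q_k = 274/19
k=5  a_k=2  p_k/q_k = 649/45
fundamental: x₁=649, y₁=45  (since 421201 − 208·2025 = 1)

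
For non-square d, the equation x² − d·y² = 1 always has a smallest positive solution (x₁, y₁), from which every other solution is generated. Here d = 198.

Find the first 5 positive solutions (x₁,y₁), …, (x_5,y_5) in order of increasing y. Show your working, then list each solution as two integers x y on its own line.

[14; 14,28] for √198; ℓ=2 ⇒ convergent index 1
i=0: a=14 ⇒ p=14, q=1
i=1: a=14 ⇒ p=197, q=14
fundamental: x₁=197, y₁=14  (since 38809 − 198·196 = 1)
(197+14√198)^2 = 77617 + 5516√198
(197+14√198)^3 = 30580901 + 2173290√198
(197+14√198)^4 = 12048797377 + 856270744√198
(197+14√198)^5 = 4747195585637 + 337368499846√198

197 14
77617 5516
30580901 2173290
12048797377 856270744
4747195585637 337368499846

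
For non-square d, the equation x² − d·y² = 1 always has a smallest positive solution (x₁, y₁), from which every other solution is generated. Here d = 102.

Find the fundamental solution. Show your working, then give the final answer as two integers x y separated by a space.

101 10

√102 → a₀=10, period (10,20); ℓ=2 even so k=1
step 0: (10, 1)  from 10·(1,0) + (0,1)
step 1: (101, 10)  from 10·(10,1) + (1,0)
(x₁, y₁) = (101, 10);  101² − 102·10² = 1 ✓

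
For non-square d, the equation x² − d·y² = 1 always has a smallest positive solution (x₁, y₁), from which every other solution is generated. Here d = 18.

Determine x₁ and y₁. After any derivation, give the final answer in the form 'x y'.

17 4

√18 = [4; 4,8, …], period ℓ=2 (even) → k=1
a_0=4:  p_0=4·1+0=4,  q_0=4·0+1=1
a_1=4:  p_1=4·4+1=17,  q_1=4·1+0=4
→ (17, 4).  Check: 17²=289, 18·4²=288, difference 1.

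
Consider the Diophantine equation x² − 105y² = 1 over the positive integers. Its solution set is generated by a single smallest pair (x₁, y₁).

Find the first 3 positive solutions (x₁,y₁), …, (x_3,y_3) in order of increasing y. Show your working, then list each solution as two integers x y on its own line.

41 4
3361 328
275561 26892

√105 → a₀=10, period (4,20); ℓ=2 even so k=1
k=0  a_k=10  p_k/q_k = 10/1
k=1  a_k=4  p_k/q_k = 41/4
fundamental: x₁=41, y₁=4  (since 1681 − 105·16 = 1)
(x_2, y_2) = (41·41 + 105·4·4, 41·4 + 4·41) = (3361, 328)
(x_3, y_3) = (41·3361 + 105·4·328, 41·328 + 4·3361) = (275561, 26892)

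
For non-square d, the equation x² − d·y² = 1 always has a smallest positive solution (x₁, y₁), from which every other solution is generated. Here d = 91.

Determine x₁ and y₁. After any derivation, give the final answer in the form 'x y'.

√91 = [9; 1,1,5,1,5,1,1,18, …], period ℓ=8 (even) → k=7
k=0  a_k=9  p_k/q_k = 9/1
…
k=6  a_k=1  p_k/q_k = 849/89
k=7  a_k=1  p_k/q_k = 1574/165
fundamental: x₁=1574, y₁=165  (since 2477476 − 91·27225 = 1)

1574 165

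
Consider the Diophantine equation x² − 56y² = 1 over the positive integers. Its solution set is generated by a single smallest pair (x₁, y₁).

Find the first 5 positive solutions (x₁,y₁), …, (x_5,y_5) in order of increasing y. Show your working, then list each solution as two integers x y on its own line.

15 2
449 60
13455 1798
403201 53880
12082575 1614602

√56 = [7; 2,14, …], period ℓ=2 (even) → k=1
i=0: a=7 ⇒ p=7, q=1
i=1: a=2 ⇒ p=15, q=2
→ (15, 2).  Check: 15²=225, 56·2²=224, difference 1.
k=2:  x_2 = 15·15+56·2·2 = 449,  y_2 = 15·2+2·15 = 60
k=3:  x_3 = 15·449+56·2·60 = 13455,  y_3 = 15·60+2·449 = 1798
k=4:  x_4 = 15·13455+56·2·1798 = 403201,  y_4 = 15·1798+2·13455 = 53880
k=5:  x_5 = 15·403201+56·2·53880 = 12082575,  y_5 = 15·53880+2·403201 = 1614602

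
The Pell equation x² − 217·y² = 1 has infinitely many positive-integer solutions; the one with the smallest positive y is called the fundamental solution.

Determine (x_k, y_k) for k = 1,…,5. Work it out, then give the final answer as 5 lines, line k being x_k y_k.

√217 → a₀=14, period (1,2,1,2,1,…,2,1,28); ℓ=16 even so k=15
a_0=14:  p_0=14·1+0=14,  q_0=14·0+1=1
…
a_6=1:  p_6=1·221+162=383,  q_6=1·15+11=26
a_7=9:  p_7=9·383+221=3668,  q_7=9·26+15=249
…
a_10=1:  p_10=1·139163+15055=154218,  q_10=1·9447+1022=10469
…
a_13=1:  p_13=1·740980+293381=1034361,  q_13=1·50301+19916=70217
a_14=2:  p_14=2·1034361+740980=2809702,  q_14=2·70217+50301=190735
a_15=1:  p_15=1·2809702+1034361=3844063,  q_15=1·190735+70217=260952
→ (3844063, 260952).  Check: 3844063²=14776820347969, 217·260952²=14776820347968, difference 1.
(x_2, y_2) = (3844063·3844063 + 217·260952·260952, 3844063·260952 + 260952·3844063) = (29553640695937, 2006231855952)
(x_3, y_3) = (3844063·29553640695937 + 217·260952·2006231855952, 3844063·2006231855952 + 260952·29553640695937) = (227212113429087499999, 15424163293772565000)
(x_4, y_4) = (3844063·227212113429087499999 + 217·260952·15424163293772565000, 3844063·15424163293772565000 + 260952·227212113429087499999) = (1746835356769087211376615937, 118582910847096488831334048)
(x_5, y_5) = (3844063·1746835356769087211376615937 + 217·260952·118582910847096488831334048, 3844063·118582910847096488831334048 + 260952·1746835356769087211376615937) = (13429890324095468173938627689764063, 911680360039229116129595136549048)

3844063 260952
29553640695937 2006231855952
227212113429087499999 15424163293772565000
1746835356769087211376615937 118582910847096488831334048
13429890324095468173938627689764063 911680360039229116129595136549048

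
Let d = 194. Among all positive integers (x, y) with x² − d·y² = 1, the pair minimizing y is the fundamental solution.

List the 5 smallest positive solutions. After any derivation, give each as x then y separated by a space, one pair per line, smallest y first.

[13; 1,12,1,26] for √194; ℓ=4 ⇒ convergent index 3
k=0  a_k=13  p_k/q_k = 13/1
…
k=2  a_k=12  p_k/q_k = 181/13
k=3  a_k=1  p_k/q_k = 195/14
fundamental: x₁=195, y₁=14  (since 38025 − 194·196 = 1)
k=2:  x_2 = 195·195+194·14·14 = 76049,  y_2 = 195·14+14·195 = 5460
k=3:  x_3 = 195·76049+194·14·5460 = 29658915,  y_3 = 195·5460+14·76049 = 2129386
k=4:  x_4 = 195·29658915+194·14·2129386 = 11566900801,  y_4 = 195·2129386+14·29658915 = 830455080
k=5:  x_5 = 195·11566900801+194·14·830455080 = 4511061653475,  y_5 = 195·830455080+14·11566900801 = 323875351814

195 14
76049 5460
29658915 2129386
11566900801 830455080
4511061653475 323875351814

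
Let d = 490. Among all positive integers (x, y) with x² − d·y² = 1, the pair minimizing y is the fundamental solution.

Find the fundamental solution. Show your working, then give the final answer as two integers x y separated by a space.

d=490: √d = [22; 7,2,1,4,4,4,1,2,7,44] (ℓ=10, even), read p_9/q_9
i=0: a=22 ⇒ p=22, q=1
…
i=5: a=4 ⇒ p=9607, q=434
i=6: a=4 ⇒ p=40708, q=1839
…
i=8: a=2 ⇒ p=141338, q=6385
i=9: a=7 ⇒ p=1039681, q=46968
→ (1039681, 46968).  Check: 1039681²=1080936581761, 490·46968²=1080936581760, difference 1.

1039681 46968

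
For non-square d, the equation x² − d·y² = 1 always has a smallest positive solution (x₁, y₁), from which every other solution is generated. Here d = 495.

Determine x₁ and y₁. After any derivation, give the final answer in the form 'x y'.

√495 → a₀=22, period (4,44); ℓ=2 even so k=1
a_0=22:  p_0=22·1+0=22,  q_0=22·0+1=1
a_1=4:  p_1=4·22+1=89,  q_1=4·1+0=4
→ (89, 4).  Check: 89²=7921, 495·4²=7920, difference 1.

89 4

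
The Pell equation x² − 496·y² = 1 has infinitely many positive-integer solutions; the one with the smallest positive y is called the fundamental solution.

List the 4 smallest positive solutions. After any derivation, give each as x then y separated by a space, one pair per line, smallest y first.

4620799 207480
42703566796801 1917446753040
394649197502177907199 17720272078000750440
3647189234337689639247667201 163763630995505661818050080

[22; 3,1,2,4,1,…,1,3,44] for √496; ℓ=16 ⇒ convergent index 15
i=0: a=22 ⇒ p=22, q=1
…
i=6: a=1 ⇒ p=2383, q=107
…
i=12: a=4 ⇒ p=389209, q=17476
…
i=14: a=1 ⇒ p=1252502, q=56239
i=15: a=3 ⇒ p=4620799, q=207480
(x₁, y₁) = (4620799, 207480);  4620799² − 496·207480² = 1 ✓
(x_2, y_2) = (4620799·4620799 + 496·207480·207480, 4620799·207480 + 207480·4620799) = (42703566796801, 1917446753040)
(x_3, y_3) = (4620799·42703566796801 + 496·207480·1917446753040, 4620799·1917446753040 + 207480·42703566796801) = (394649197502177907199, 17720272078000750440)
(x_4, y_4) = (4620799·394649197502177907199 + 496·207480·17720272078000750440, 4620799·17720272078000750440 + 207480·394649197502177907199) = (3647189234337689639247667201, 163763630995505661818050080)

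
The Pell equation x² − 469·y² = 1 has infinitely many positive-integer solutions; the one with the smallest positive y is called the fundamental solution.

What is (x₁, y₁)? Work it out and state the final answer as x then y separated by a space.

137215 6336

[21; 1,1,1,10,6,10,1,1,1,42] for √469; ℓ=10 ⇒ convergent index 9
i=0: a=21 ⇒ p=21, q=1
…
i=2: a=1 ⇒ p=43, q=2
…
i=8: a=1 ⇒ p=90069, q=4159
i=9: a=1 ⇒ p=137215, q=6336
→ (137215, 6336).  Check: 137215²=18827956225, 469·6336²=18827956224, difference 1.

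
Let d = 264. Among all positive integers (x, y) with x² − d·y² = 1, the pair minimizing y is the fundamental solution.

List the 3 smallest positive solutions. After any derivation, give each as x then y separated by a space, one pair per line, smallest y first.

65 4
8449 520
1098305 67596

d=264: √d = [16; 4,32] (ℓ=2, even), read p_1/q_1
step 0: (16, 1)  from 16·(1,0) + (0,1)
step 1: (65, 4)  from 4·(16,1) + (1,0)
fundamental: x₁=65, y₁=4  (since 4225 − 264·16 = 1)
k=2:  x_2 = 65·65+264·4·4 = 8449,  y_2 = 65·4+4·65 = 520
k=3:  x_3 = 65·8449+264·4·520 = 1098305,  y_3 = 65·520+4·8449 = 67596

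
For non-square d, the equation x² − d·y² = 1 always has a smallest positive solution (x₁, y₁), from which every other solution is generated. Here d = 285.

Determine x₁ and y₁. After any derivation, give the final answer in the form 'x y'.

√285 → a₀=16, period (1,7,2,7,1,32); ℓ=6 even so k=5
k=0  a_k=16  p_k/q_k = 16/1
k=1  a_k=1  p_k/q_k = 17/1
…
k=4  a_k=7  p_k/q_k = 2144/127
k=5  a_k=1  p_k/q_k = 2431/144
(x₁, y₁) = (2431, 144);  2431² − 285·144² = 1 ✓

2431 144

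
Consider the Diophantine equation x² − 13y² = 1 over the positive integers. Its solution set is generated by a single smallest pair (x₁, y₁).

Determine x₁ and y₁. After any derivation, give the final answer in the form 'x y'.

d=13: √d = [3; 1,1,1,1,6] (ℓ=5, odd), read p_9/q_9
i=0: a=3 ⇒ p=3, q=1
…
i=2: a=1 ⇒ p=7, q=2
i=3: a=1 ⇒ p=11, q=3
i=4: a=1 ⇒ p=18, q=5
i=5: a=6 ⇒ p=119, q=33
…
i=8: a=1 ⇒ p=393, q=109
i=9: a=1 ⇒ p=649, q=180
(x₁, y₁) = (649, 180);  649² − 13·180² = 1 ✓

649 180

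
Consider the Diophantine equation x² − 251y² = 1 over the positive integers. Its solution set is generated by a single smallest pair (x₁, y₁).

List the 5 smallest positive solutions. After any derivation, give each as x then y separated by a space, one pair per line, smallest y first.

√251 → a₀=15, period (1,5,2,1,2,…,5,1,30); ℓ=14 even so k=13
step 0: (15, 1)  from 15·(1,0) + (0,1)
step 1: (16, 1)  from 1·(15,1) + (1,0)
…
step 3: (206, 13)  from 2·(95,6) + (16,1)
step 4: (301, 19)  from 1·(206,13) + (95,6)
…
step 6: (1917, 121)  from 2·(808,51) + (301,19)
step 7: (29563, 1866)  from 15·(1917,121) + (808,51)
…
step 11: (577033, 36422)  from 2·(212692,13425) + (151649,9572)
step 12: (3097857, 195535)  from 5·(577033,36422) + (212692,13425)
step 13: (3674890, 231957)  from 1·(3097857,195535) + (577033,36422)
→ (3674890, 231957).  Check: 3674890²=13504816512100, 251·231957²=13504816512099, difference 1.
(x_2, y_2) = (3674890·3674890 + 251·231957·231957, 3674890·231957 + 231957·3674890) = (27009633024199, 1704832919460)
(x_3, y_3) = (3674890·27009633024199 + 251·231957·1704832919460, 3674890·1704832919460 + 231957·27009633024199) = (198514860608593651330, 12530146894788486843)
(x_4, y_4) = (3674890·198514860608593651330 + 251·231957·12530146894788486843, 3674890·12530146894788486843 + 231957·198514860608593651330) = (1459040552203802437039183201, 92093823044376819996025080)
(x_5, y_5) = (3674890·1459040552203802437039183201 + 251·231957·92093823044376819996025080, 3674890·92093823044376819996025080 + 231957·1459040552203802437039183201) = (10723627069776264560841239313394450, 676869338735087333923490423995557)

3674890 231957
27009633024199 1704832919460
198514860608593651330 12530146894788486843
1459040552203802437039183201 92093823044376819996025080
10723627069776264560841239313394450 676869338735087333923490423995557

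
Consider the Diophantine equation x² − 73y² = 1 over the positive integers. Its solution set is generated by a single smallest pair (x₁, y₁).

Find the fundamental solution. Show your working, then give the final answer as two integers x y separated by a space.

2281249 267000

[8; 1,1,5,5,1,1,16] for √73; ℓ=7 ⇒ convergent index 13
i=0: a=8 ⇒ p=8, q=1
i=1: a=1 ⇒ p=9, q=1
i=2: a=1 ⇒ p=17, q=2
i=3: a=5 ⇒ p=94, q=11
i=4: a=5 ⇒ p=487, q=57
i=5: a=1 ⇒ p=581, q=68
i=6: a=1 ⇒ p=1068, q=125
i=7: a=16 ⇒ p=17669, q=2068
i=8: a=1 ⇒ p=18737, q=2193
i=9: a=1 ⇒ p=36406, q=4261
i=10: a=5 ⇒ p=200767, q=23498
i=11: a=5 ⇒ p=1040241, q=121751
i=12: a=1 ⇒ p=1241008, q=145249
i=13: a=1 ⇒ p=2281249, q=267000
fundamental: x₁=2281249, y₁=267000  (since 5204097000001 − 73·71289000000 = 1)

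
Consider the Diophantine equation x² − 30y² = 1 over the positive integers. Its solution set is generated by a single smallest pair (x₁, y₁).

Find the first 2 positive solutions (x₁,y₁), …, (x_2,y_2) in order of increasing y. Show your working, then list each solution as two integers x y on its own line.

√30 → a₀=5, period (2,10); ℓ=2 even so k=1
step 0: (5, 1)  from 5·(1,0) + (0,1)
step 1: (11, 2)  from 2·(5,1) + (1,0)
→ (11, 2).  Check: 11²=121, 30·2²=120, difference 1.
(11+2√30)^2 = 241 + 44√30

11 2
241 44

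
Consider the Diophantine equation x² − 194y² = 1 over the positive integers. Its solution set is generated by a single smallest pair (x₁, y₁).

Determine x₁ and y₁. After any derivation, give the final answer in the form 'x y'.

195 14

√194 → a₀=13, period (1,12,1,26); ℓ=4 even so k=3
i=0: a=13 ⇒ p=13, q=1
i=1: a=1 ⇒ p=14, q=1
i=2: a=12 ⇒ p=181, q=13
i=3: a=1 ⇒ p=195, q=14
(x₁, y₁) = (195, 14);  195² − 194·14² = 1 ✓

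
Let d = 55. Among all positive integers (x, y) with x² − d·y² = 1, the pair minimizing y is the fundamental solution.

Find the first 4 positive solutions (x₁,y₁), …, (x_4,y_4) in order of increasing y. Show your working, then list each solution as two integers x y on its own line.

[7; 2,2,2,14] for √55; ℓ=4 ⇒ convergent index 3
step 0: (7, 1)  from 7·(1,0) + (0,1)
step 1: (15, 2)  from 2·(7,1) + (1,0)
step 2: (37, 5)  from 2·(15,2) + (7,1)
step 3: (89, 12)  from 2·(37,5) + (15,2)
→ (89, 12).  Check: 89²=7921, 55·12²=7920, difference 1.
(89+12√55)^2 = 15841 + 2136√55
(89+12√55)^3 = 2819609 + 380196√55
(89+12√55)^4 = 501874561 + 67672752√55

89 12
15841 2136
2819609 380196
501874561 67672752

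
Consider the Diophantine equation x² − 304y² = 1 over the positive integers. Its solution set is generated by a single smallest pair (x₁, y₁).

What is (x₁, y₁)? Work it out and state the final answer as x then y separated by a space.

57799 3315

√304 → a₀=17, period (2,3,2,1,1,1,1,1,2,3,2,34); ℓ=12 even so k=11
k=0  a_k=17  p_k/q_k = 17/1
…
k=2  a_k=3  p_k/q_k = 122/7
k=3  a_k=2  p_k/q_k = 279/16
…
k=5  a_k=1  p_k/q_k = 680/39
k=6  a_k=1  p_k/q_k = 1081/62
k=7  a_k=1  p_k/q_k = 1761/101
k=8  a_k=1  p_k/q_k = 2842/163
…
k=10  a_k=3  p_k/q_k = 25177/1444
k=11  a_k=2  p_k/q_k = 57799/3315
fundamental: x₁=57799, y₁=3315  (since 3340724401 − 304·10989225 = 1)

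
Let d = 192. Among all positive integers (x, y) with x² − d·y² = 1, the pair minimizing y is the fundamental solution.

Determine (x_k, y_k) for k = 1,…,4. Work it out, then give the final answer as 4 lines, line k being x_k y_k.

√192 → a₀=13, period (1,5,1,26); ℓ=4 even so k=3
a_0=13:  p_0=13·1+0=13,  q_0=13·0+1=1
…
a_2=5:  p_2=5·14+13=83,  q_2=5·1+1=6
a_3=1:  p_3=1·83+14=97,  q_3=1·6+1=7
(x₁, y₁) = (97, 7);  97² − 192·7² = 1 ✓
n=2: (97,7)∘(97,7) = (97·97+192·7·7, 97·7+7·97) = (18817,1358)
n=3: (18817,1358)∘(97,7) = (97·18817+192·7·1358, 97·1358+7·18817) = (3650401,263445)
n=4: (3650401,263445)∘(97,7) = (97·3650401+192·7·263445, 97·263445+7·3650401) = (708158977,51106972)

97 7
18817 1358
3650401 263445
708158977 51106972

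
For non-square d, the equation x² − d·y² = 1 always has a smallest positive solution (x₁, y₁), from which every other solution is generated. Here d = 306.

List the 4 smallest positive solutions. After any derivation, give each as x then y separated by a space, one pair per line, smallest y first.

d=306: √d = [17; 2,34] (ℓ=2, even), read p_1/q_1
i=0: a=17 ⇒ p=17, q=1
i=1: a=2 ⇒ p=35, q=2
fundamental: x₁=35, y₁=2  (since 1225 − 306·4 = 1)
(x_2, y_2) = (35·35 + 306·2·2, 35·2 + 2·35) = (2449, 140)
(x_3, y_3) = (35·2449 + 306·2·140, 35·140 + 2·2449) = (171395, 9798)
(x_4, y_4) = (35·171395 + 306·2·9798, 35·9798 + 2·171395) = (11995201, 685720)

35 2
2449 140
171395 9798
11995201 685720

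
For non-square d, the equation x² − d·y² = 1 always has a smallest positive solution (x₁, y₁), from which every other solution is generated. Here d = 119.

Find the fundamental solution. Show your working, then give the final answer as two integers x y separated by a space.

[10; 1,9,1,20] for √119; ℓ=4 ⇒ convergent index 3
k=0  a_k=10  p_k/q_k = 10/1
…
k=2  a_k=9  p_k/q_k = 109/10
k=3  a_k=1  p_k/q_k = 120/11
fundamental: x₁=120, y₁=11  (since 14400 − 119·121 = 1)

120 11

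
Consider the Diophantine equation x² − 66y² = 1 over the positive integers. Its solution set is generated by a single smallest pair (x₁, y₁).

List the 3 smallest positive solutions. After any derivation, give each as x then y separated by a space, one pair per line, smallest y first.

65 8
8449 1040
1098305 135192

d=66: √d = [8; 8,16] (ℓ=2, even), read p_1/q_1
a_0=8:  p_0=8·1+0=8,  q_0=8·0+1=1
a_1=8:  p_1=8·8+1=65,  q_1=8·1+0=8
(x₁, y₁) = (65, 8);  65² − 66·8² = 1 ✓
n=2: (65,8)∘(65,8) = (65·65+66·8·8, 65·8+8·65) = (8449,1040)
n=3: (8449,1040)∘(65,8) = (65·8449+66·8·1040, 65·1040+8·8449) = (1098305,135192)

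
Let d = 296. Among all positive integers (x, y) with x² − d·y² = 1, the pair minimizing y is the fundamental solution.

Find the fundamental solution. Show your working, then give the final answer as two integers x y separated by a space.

3699 215

[17; 4,1,7,1,4,34] for √296; ℓ=6 ⇒ convergent index 5
a_0=17:  p_0=17·1+0=17,  q_0=17·0+1=1
…
a_2=1:  p_2=1·69+17=86,  q_2=1·4+1=5
…
a_4=1:  p_4=1·671+86=757,  q_4=1·39+5=44
a_5=4:  p_5=4·757+671=3699,  q_5=4·44+39=215
fundamental: x₁=3699, y₁=215  (since 13682601 − 296·46225 = 1)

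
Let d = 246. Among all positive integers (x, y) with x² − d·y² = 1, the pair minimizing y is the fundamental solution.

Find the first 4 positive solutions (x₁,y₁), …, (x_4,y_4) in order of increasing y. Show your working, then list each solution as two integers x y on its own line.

88805 5662
15772656049 1005627820
2801381440774085 178609557104538
497553357680112580801 31722843436331366360

[15; 1,2,5,1,14,1,5,2,1,30] for √246; ℓ=10 ⇒ convergent index 9
k=0  a_k=15  p_k/q_k = 15/1
…
k=3  a_k=5  p_k/q_k = 251/16
k=4  a_k=1  p_k/q_k = 298/19
k=5  a_k=14  p_k/q_k = 4423/282
…
k=7  a_k=5  p_k/q_k = 28028/1787
k=8  a_k=2  p_k/q_k = 60777/3875
k=9  a_k=1  p_k/q_k = 88805/5662
fundamental: x₁=88805, y₁=5662  (since 7886328025 − 246·32058244 = 1)
k=2:  x_2 = 88805·88805+246·5662·5662 = 15772656049,  y_2 = 88805·5662+5662·88805 = 1005627820
k=3:  x_3 = 88805·15772656049+246·5662·1005627820 = 2801381440774085,  y_3 = 88805·1005627820+5662·15772656049 = 178609557104538
k=4:  x_4 = 88805·2801381440774085+246·5662·178609557104538 = 497553357680112580801,  y_4 = 88805·178609557104538+5662·2801381440774085 = 31722843436331366360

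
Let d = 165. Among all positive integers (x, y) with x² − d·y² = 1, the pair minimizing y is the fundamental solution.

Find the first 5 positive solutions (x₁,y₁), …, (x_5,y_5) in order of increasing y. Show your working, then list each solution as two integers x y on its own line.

1079 84
2328481 181272
5024860919 391184892
10843647534721 844176815664
23400586355066999 1821733177018020

d=165: √d = [12; 1,5,2,5,1,24] (ℓ=6, even), read p_5/q_5
a_0=12:  p_0=12·1+0=12,  q_0=12·0+1=1
a_1=1:  p_1=1·12+1=13,  q_1=1·1+0=1
a_2=5:  p_2=5·13+12=77,  q_2=5·1+1=6
a_3=2:  p_3=2·77+13=167,  q_3=2·6+1=13
a_4=5:  p_4=5·167+77=912,  q_4=5·13+6=71
a_5=1:  p_5=1·912+167=1079,  q_5=1·71+13=84
(x₁, y₁) = (1079, 84);  1079² − 165·84² = 1 ✓
k=2:  x_2 = 1079·1079+165·84·84 = 2328481,  y_2 = 1079·84+84·1079 = 181272
k=3:  x_3 = 1079·2328481+165·84·181272 = 5024860919,  y_3 = 1079·181272+84·2328481 = 391184892
k=4:  x_4 = 1079·5024860919+165·84·391184892 = 10843647534721,  y_4 = 1079·391184892+84·5024860919 = 844176815664
k=5:  x_5 = 1079·10843647534721+165·84·844176815664 = 23400586355066999,  y_5 = 1079·844176815664+84·10843647534721 = 1821733177018020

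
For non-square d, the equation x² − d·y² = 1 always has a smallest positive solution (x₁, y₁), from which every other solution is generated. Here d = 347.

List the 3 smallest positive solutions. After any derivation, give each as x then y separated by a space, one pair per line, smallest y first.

641602 34443
823306252807 44197395372
1056469876826312026 56714274530897445

√347 → a₀=18, period (1,1,1,2,4,…,1,1,36); ℓ=14 even so k=13
step 0: (18, 1)  from 18·(1,0) + (0,1)
step 1: (19, 1)  from 1·(18,1) + (1,0)
step 2: (37, 2)  from 1·(19,1) + (18,1)
step 3: (56, 3)  from 1·(37,2) + (19,1)
step 4: (149, 8)  from 2·(56,3) + (37,2)
step 5: (652, 35)  from 4·(149,8) + (56,3)
step 6: (801, 43)  from 1·(652,35) + (149,8)
step 7: (14269, 766)  from 17·(801,43) + (652,35)
step 8: (15070, 809)  from 1·(14269,766) + (801,43)
step 9: (74549, 4002)  from 4·(15070,809) + (14269,766)
step 10: (164168, 8813)  from 2·(74549,4002) + (15070,809)
step 11: (238717, 12815)  from 1·(164168,8813) + (74549,4002)
step 12: (402885, 21628)  from 1·(238717,12815) + (164168,8813)
step 13: (641602, 34443)  from 1·(402885,21628) + (238717,12815)
fundamental: x₁=641602, y₁=34443  (since 411653126404 − 347·1186320249 = 1)
k=2:  x_2 = 641602·641602+347·34443·34443 = 823306252807,  y_2 = 641602·34443+34443·641602 = 44197395372
k=3:  x_3 = 641602·823306252807+347·34443·44197395372 = 1056469876826312026,  y_3 = 641602·44197395372+34443·823306252807 = 56714274530897445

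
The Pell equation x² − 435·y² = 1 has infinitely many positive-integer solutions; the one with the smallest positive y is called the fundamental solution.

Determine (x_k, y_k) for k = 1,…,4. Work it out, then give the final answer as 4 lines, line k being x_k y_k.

146 7
42631 2044
12448106 596841
3634804321 174275528

√435 → a₀=20, period (1,5,1,40); ℓ=4 even so k=3
step 0: (20, 1)  from 20·(1,0) + (0,1)
…
step 2: (125, 6)  from 5·(21,1) + (20,1)
step 3: (146, 7)  from 1·(125,6) + (21,1)
(x₁, y₁) = (146, 7);  146² − 435·7² = 1 ✓
n=2: (146,7)∘(146,7) = (146·146+435·7·7, 146·7+7·146) = (42631,2044)
n=3: (42631,2044)∘(146,7) = (146·42631+435·7·2044, 146·2044+7·42631) = (12448106,596841)
n=4: (12448106,596841)∘(146,7) = (146·12448106+435·7·596841, 146·596841+7·12448106) = (3634804321,174275528)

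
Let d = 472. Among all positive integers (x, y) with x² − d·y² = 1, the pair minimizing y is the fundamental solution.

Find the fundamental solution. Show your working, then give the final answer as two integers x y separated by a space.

306917 14127

√472 → a₀=21, period (1,2,1,1,1,…,2,1,42); ℓ=14 even so k=13
step 0: (21, 1)  from 21·(1,0) + (0,1)
step 1: (22, 1)  from 1·(21,1) + (1,0)
step 2: (65, 3)  from 2·(22,1) + (21,1)
step 3: (87, 4)  from 1·(65,3) + (22,1)
step 4: (152, 7)  from 1·(87,4) + (65,3)
…
step 7: (5779, 266)  from 5·(1108,51) + (239,11)
step 8: (24224, 1115)  from 4·(5779,266) + (1108,51)
step 9: (30003, 1381)  from 1·(24224,1115) + (5779,266)
step 10: (54227, 2496)  from 1·(30003,1381) + (24224,1115)
step 11: (84230, 3877)  from 1·(54227,2496) + (30003,1381)
step 12: (222687, 10250)  from 2·(84230,3877) + (54227,2496)
step 13: (306917, 14127)  from 1·(222687,10250) + (84230,3877)
fundamental: x₁=306917, y₁=14127  (since 94198044889 − 472·199572129 = 1)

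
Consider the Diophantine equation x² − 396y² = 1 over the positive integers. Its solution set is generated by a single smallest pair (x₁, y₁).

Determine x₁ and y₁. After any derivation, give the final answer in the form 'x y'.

√396 → a₀=19, period (1,8,1,38); ℓ=4 even so k=3
i=0: a=19 ⇒ p=19, q=1
…
i=2: a=8 ⇒ p=179, q=9
i=3: a=1 ⇒ p=199, q=10
(x₁, y₁) = (199, 10);  199² − 396·10² = 1 ✓

199 10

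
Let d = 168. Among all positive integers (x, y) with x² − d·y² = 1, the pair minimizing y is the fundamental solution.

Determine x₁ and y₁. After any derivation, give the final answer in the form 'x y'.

13 1

√168 = [12; 1,24, …], period ℓ=2 (even) → k=1
i=0: a=12 ⇒ p=12, q=1
i=1: a=1 ⇒ p=13, q=1
fundamental: x₁=13, y₁=1  (since 169 − 168·1 = 1)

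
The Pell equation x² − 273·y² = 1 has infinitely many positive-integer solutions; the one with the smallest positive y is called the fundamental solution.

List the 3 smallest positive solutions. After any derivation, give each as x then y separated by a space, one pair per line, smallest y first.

727 44
1057057 63976
1536960151 93021060

√273 → a₀=16, period (1,1,10,1,1,32); ℓ=6 even so k=5
a_0=16:  p_0=16·1+0=16,  q_0=16·0+1=1
a_1=1:  p_1=1·16+1=17,  q_1=1·1+0=1
a_2=1:  p_2=1·17+16=33,  q_2=1·1+1=2
…
a_4=1:  p_4=1·347+33=380,  q_4=1·21+2=23
a_5=1:  p_5=1·380+347=727,  q_5=1·23+21=44
(x₁, y₁) = (727, 44);  727² − 273·44² = 1 ✓
k=2:  x_2 = 727·727+273·44·44 = 1057057,  y_2 = 727·44+44·727 = 63976
k=3:  x_3 = 727·1057057+273·44·63976 = 1536960151,  y_3 = 727·63976+44·1057057 = 93021060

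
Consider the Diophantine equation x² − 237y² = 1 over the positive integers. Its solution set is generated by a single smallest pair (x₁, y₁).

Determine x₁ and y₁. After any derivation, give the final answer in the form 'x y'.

[15; 2,1,1,7,10,7,1,1,2,30] for √237; ℓ=10 ⇒ convergent index 9
k=0  a_k=15  p_k/q_k = 15/1
k=1  a_k=2  p_k/q_k = 31/2
k=2  a_k=1  p_k/q_k = 46/3
k=3  a_k=1  p_k/q_k = 77/5
k=4  a_k=7  p_k/q_k = 585/38
k=5  a_k=10  p_k/q_k = 5927/385
k=6  a_k=7  p_k/q_k = 42074/2733
k=7  a_k=1  p_k/q_k = 48001/3118
k=8  a_k=1  p_k/q_k = 90075/5851
k=9  a_k=2  p_k/q_k = 228151/14820
→ (228151, 14820).  Check: 228151²=52052878801, 237·14820²=52052878800, difference 1.

228151 14820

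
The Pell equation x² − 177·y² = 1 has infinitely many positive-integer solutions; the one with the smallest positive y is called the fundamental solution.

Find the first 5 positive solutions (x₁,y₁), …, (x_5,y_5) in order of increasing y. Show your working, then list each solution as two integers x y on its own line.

62423 4692
7793261857 585777432
972957569736599 73131969270780
121469860743542176897 9130233834994022448
15165026233415309047146263 1139873173290531757272228

[13; 3,3,2,8,2,3,3,26] for √177; ℓ=8 ⇒ convergent index 7
a_0=13:  p_0=13·1+0=13,  q_0=13·0+1=1
…
a_2=3:  p_2=3·40+13=133,  q_2=3·3+1=10
a_3=2:  p_3=2·133+40=306,  q_3=2·10+3=23
…
a_5=2:  p_5=2·2581+306=5468,  q_5=2·194+23=411
a_6=3:  p_6=3·5468+2581=18985,  q_6=3·411+194=1427
a_7=3:  p_7=3·18985+5468=62423,  q_7=3·1427+411=4692
fundamental: x₁=62423, y₁=4692  (since 3896630929 − 177·22014864 = 1)
k=2:  x_2 = 62423·62423+177·4692·4692 = 7793261857,  y_2 = 62423·4692+4692·62423 = 585777432
k=3:  x_3 = 62423·7793261857+177·4692·585777432 = 972957569736599,  y_3 = 62423·585777432+4692·7793261857 = 73131969270780
k=4:  x_4 = 62423·972957569736599+177·4692·73131969270780 = 121469860743542176897,  y_4 = 62423·73131969270780+4692·972957569736599 = 9130233834994022448
k=5:  x_5 = 62423·121469860743542176897+177·4692·9130233834994022448 = 15165026233415309047146263,  y_5 = 62423·9130233834994022448+4692·121469860743542176897 = 1139873173290531757272228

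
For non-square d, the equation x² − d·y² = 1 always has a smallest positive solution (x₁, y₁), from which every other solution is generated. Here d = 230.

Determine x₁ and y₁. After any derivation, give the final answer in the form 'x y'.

91 6

√230 = [15; 6,30, …], period ℓ=2 (even) → k=1
step 0: (15, 1)  from 15·(1,0) + (0,1)
step 1: (91, 6)  from 6·(15,1) + (1,0)
→ (91, 6).  Check: 91²=8281, 230·6²=8280, difference 1.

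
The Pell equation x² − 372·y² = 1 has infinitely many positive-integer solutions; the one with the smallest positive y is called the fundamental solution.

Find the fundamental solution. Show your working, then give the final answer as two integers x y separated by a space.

12151 630

√372 = [19; 3,2,12,2,3,38, …], period ℓ=6 (even) → k=5
a_0=19:  p_0=19·1+0=19,  q_0=19·0+1=1
a_1=3:  p_1=3·19+1=58,  q_1=3·1+0=3
a_2=2:  p_2=2·58+19=135,  q_2=2·3+1=7
a_3=12:  p_3=12·135+58=1678,  q_3=12·7+3=87
a_4=2:  p_4=2·1678+135=3491,  q_4=2·87+7=181
a_5=3:  p_5=3·3491+1678=12151,  q_5=3·181+87=630
(x₁, y₁) = (12151, 630);  12151² − 372·630² = 1 ✓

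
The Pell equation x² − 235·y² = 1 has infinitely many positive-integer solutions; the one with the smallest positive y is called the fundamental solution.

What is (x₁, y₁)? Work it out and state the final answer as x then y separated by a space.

√235 = [15; 3,30, …], period ℓ=2 (even) → k=1
a_0=15:  p_0=15·1+0=15,  q_0=15·0+1=1
a_1=3:  p_1=3·15+1=46,  q_1=3·1+0=3
(x₁, y₁) = (46, 3);  46² − 235·3² = 1 ✓

46 3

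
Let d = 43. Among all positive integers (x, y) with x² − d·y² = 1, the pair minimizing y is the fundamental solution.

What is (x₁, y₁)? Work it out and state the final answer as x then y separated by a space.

[6; 1,1,3,1,5,1,3,1,1,12] for √43; ℓ=10 ⇒ convergent index 9
k=0  a_k=6  p_k/q_k = 6/1
…
k=8  a_k=1  p_k/q_k = 1941/296
k=9  a_k=1  p_k/q_k = 3482/531
→ (3482, 531).  Check: 3482²=12124324, 43·531²=12124323, difference 1.

3482 531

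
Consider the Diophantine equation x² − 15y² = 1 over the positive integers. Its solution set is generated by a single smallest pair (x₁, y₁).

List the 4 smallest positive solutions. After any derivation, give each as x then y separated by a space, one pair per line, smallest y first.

√15 = [3; 1,6, …], period ℓ=2 (even) → k=1
a_0=3:  p_0=3·1+0=3,  q_0=3·0+1=1
a_1=1:  p_1=1·3+1=4,  q_1=1·1+0=1
fundamental: x₁=4, y₁=1  (since 16 − 15·1 = 1)
k=2:  x_2 = 4·4+15·1·1 = 31,  y_2 = 4·1+1·4 = 8
k=3:  x_3 = 4·31+15·1·8 = 244,  y_3 = 4·8+1·31 = 63
k=4:  x_4 = 4·244+15·1·63 = 1921,  y_4 = 4·63+1·244 = 496

4 1
31 8
244 63
1921 496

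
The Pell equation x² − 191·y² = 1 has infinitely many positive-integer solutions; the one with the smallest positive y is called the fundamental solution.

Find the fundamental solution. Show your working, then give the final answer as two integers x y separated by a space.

8994000 650783

[13; 1,4,1,1,3,…,4,1,26] for √191; ℓ=16 ⇒ convergent index 15
step 0: (13, 1)  from 13·(1,0) + (0,1)
step 1: (14, 1)  from 1·(13,1) + (1,0)
…
step 3: (83, 6)  from 1·(69,5) + (14,1)
…
step 5: (539, 39)  from 3·(152,11) + (83,6)
step 6: (1230, 89)  from 2·(539,39) + (152,11)
…
step 8: (40217, 2910)  from 13·(2999,217) + (1230,89)
…
step 10: (207083, 14984)  from 2·(83433,6037) + (40217,2910)
step 11: (704682, 50989)  from 3·(207083,14984) + (83433,6037)
step 12: (911765, 65973)  from 1·(704682,50989) + (207083,14984)
step 13: (1616447, 116962)  from 1·(911765,65973) + (704682,50989)
step 14: (7377553, 533821)  from 4·(1616447,116962) + (911765,65973)
step 15: (8994000, 650783)  from 1·(7377553,533821) + (1616447,116962)
fundamental: x₁=8994000, y₁=650783  (since 80892036000000 − 191·423518513089 = 1)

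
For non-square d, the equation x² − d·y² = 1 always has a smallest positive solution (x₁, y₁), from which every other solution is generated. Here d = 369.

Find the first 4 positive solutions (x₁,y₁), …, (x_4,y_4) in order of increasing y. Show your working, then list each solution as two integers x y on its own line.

[19; 4,1,3,2,7,4,7,2,3,1,4,38] for √369; ℓ=12 ⇒ convergent index 11
a_0=19:  p_0=19·1+0=19,  q_0=19·0+1=1
…
a_2=1:  p_2=1·77+19=96,  q_2=1·4+1=5
a_3=3:  p_3=3·96+77=365,  q_3=3·5+4=19
…
a_5=7:  p_5=7·826+365=6147,  q_5=7·43+19=320
a_6=4:  p_6=4·6147+826=25414,  q_6=4·320+43=1323
…
a_8=2:  p_8=2·184045+25414=393504,  q_8=2·9581+1323=20485
…
a_10=1:  p_10=1·1364557+393504=1758061,  q_10=1·71036+20485=91521
a_11=4:  p_11=4·1758061+1364557=8396801,  q_11=4·91521+71036=437120
(x₁, y₁) = (8396801, 437120);  8396801² − 369·437120² = 1 ✓
k=2:  x_2 = 8396801·8396801+369·437120·437120 = 141012534067201,  y_2 = 8396801·437120+437120·8396801 = 7340819306240
k=3:  x_3 = 8396801·141012534067201+369·437120·7340819306240 = 2368108374136006451201,  y_3 = 8396801·7340819306240+437120·141012534067201 = 123278797782910239360
k=4:  x_4 = 8396801·2368108374136006451201+369·437120·123278797782910239360 = 39769069528107045198367948801,  y_4 = 8396801·123278797782910239360+437120·2368108374136006451201 = 2070295065004669620717268480

8396801 437120
141012534067201 7340819306240
2368108374136006451201 123278797782910239360
39769069528107045198367948801 2070295065004669620717268480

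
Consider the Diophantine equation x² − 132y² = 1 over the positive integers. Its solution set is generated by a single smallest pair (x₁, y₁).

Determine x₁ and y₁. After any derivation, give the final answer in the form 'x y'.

23 2

√132 → a₀=11, period (2,22); ℓ=2 even so k=1
a_0=11:  p_0=11·1+0=11,  q_0=11·0+1=1
a_1=2:  p_1=2·11+1=23,  q_1=2·1+0=2
(x₁, y₁) = (23, 2);  23² − 132·2² = 1 ✓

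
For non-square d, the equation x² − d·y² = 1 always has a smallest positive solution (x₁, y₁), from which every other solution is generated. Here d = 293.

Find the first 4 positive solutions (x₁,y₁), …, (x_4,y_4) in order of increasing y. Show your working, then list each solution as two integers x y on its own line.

d=293: √d = [17; 8,1,1,8,34] (ℓ=5, odd), read p_9/q_9
i=0: a=17 ⇒ p=17, q=1
…
i=3: a=1 ⇒ p=291, q=17
i=4: a=8 ⇒ p=2482, q=145
i=5: a=34 ⇒ p=84679, q=4947
…
i=8: a=1 ⇒ p=1444507, q=84389
i=9: a=8 ⇒ p=12320649, q=719780
(x₁, y₁) = (12320649, 719780);  12320649² − 293·719780² = 1 ✓
k=2:  x_2 = 12320649·12320649+293·719780·719780 = 303596783562401,  y_2 = 12320649·719780+719780·12320649 = 17736313474440
k=3:  x_3 = 12320649·303596783562401+293·719780·17736313474440 = 7481018815602612315849,  y_3 = 12320649·17736313474440+719780·303596783562401 = 437045785745090703340
k=4:  x_4 = 12320649·7481018815602612315849+293·719780·437045785745090703340 = 184342013978870716056521769601,  y_4 = 12320649·437045785745090703340+719780·7481018815602612315849 = 10769375446188914321717060880

12320649 719780
303596783562401 17736313474440
7481018815602612315849 437045785745090703340
184342013978870716056521769601 10769375446188914321717060880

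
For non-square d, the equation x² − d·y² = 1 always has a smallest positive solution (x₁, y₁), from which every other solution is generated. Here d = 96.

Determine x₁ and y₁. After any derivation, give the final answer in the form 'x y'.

49 5

d=96: √d = [9; 1,3,1,18] (ℓ=4, even), read p_3/q_3
step 0: (9, 1)  from 9·(1,0) + (0,1)
…
step 2: (39, 4)  from 3·(10,1) + (9,1)
step 3: (49, 5)  from 1·(39,4) + (10,1)
fundamental: x₁=49, y₁=5  (since 2401 − 96·25 = 1)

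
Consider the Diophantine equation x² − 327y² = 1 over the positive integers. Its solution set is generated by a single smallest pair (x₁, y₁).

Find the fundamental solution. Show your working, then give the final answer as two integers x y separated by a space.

217 12

√327 → a₀=18, period (12,36); ℓ=2 even so k=1
i=0: a=18 ⇒ p=18, q=1
i=1: a=12 ⇒ p=217, q=12
fundamental: x₁=217, y₁=12  (since 47089 − 327·144 = 1)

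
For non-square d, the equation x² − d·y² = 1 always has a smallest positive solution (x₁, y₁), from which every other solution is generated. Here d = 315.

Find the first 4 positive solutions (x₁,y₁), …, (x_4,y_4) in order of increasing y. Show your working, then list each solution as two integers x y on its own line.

71 4
10081 568
1431431 80652
203253121 11452016

√315 = [17; 1,2,1,34, …], period ℓ=4 (even) → k=3
a_0=17:  p_0=17·1+0=17,  q_0=17·0+1=1
…
a_2=2:  p_2=2·18+17=53,  q_2=2·1+1=3
a_3=1:  p_3=1·53+18=71,  q_3=1·3+1=4
fundamental: x₁=71, y₁=4  (since 5041 − 315·16 = 1)
n=2: (71,4)∘(71,4) = (71·71+315·4·4, 71·4+4·71) = (10081,568)
n=3: (10081,568)∘(71,4) = (71·10081+315·4·568, 71·568+4·10081) = (1431431,80652)
n=4: (1431431,80652)∘(71,4) = (71·1431431+315·4·80652, 71·80652+4·1431431) = (203253121,11452016)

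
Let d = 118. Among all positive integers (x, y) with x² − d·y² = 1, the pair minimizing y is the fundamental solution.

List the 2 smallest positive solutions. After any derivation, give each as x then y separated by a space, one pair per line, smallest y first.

306917 28254
188396089777 17343265836

√118 = [10; 1,6,3,2,10,2,3,6,1,20, …], period ℓ=10 (even) → k=9
a_0=10:  p_0=10·1+0=10,  q_0=10·0+1=1
a_1=1:  p_1=1·10+1=11,  q_1=1·1+0=1
a_2=6:  p_2=6·11+10=76,  q_2=6·1+1=7
a_3=3:  p_3=3·76+11=239,  q_3=3·7+1=22
a_4=2:  p_4=2·239+76=554,  q_4=2·22+7=51
…
a_6=2:  p_6=2·5779+554=12112,  q_6=2·532+51=1115
a_7=3:  p_7=3·12112+5779=42115,  q_7=3·1115+532=3877
a_8=6:  p_8=6·42115+12112=264802,  q_8=6·3877+1115=24377
a_9=1:  p_9=1·264802+42115=306917,  q_9=1·24377+3877=28254
(x₁, y₁) = (306917, 28254);  306917² − 118·28254² = 1 ✓
n=2: (306917,28254)∘(306917,28254) = (306917·306917+118·28254·28254, 306917·28254+28254·306917) = (188396089777,17343265836)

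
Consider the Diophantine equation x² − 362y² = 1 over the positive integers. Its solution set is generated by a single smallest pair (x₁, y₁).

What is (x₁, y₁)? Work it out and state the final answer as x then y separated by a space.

723 38

d=362: √d = [19; 38] (ℓ=1, odd), read p_1/q_1
step 0: (19, 1)  from 19·(1,0) + (0,1)
step 1: (723, 38)  from 38·(19,1) + (1,0)
(x₁, y₁) = (723, 38);  723² − 362·38² = 1 ✓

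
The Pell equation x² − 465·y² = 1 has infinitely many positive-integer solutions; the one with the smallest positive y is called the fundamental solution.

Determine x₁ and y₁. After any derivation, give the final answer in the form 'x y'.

d=465: √d = [21; 1,1,3,2,2,2,3,1,1,42] (ℓ=10, even), read p_9/q_9
i=0: a=21 ⇒ p=21, q=1
…
i=2: a=1 ⇒ p=43, q=2
i=3: a=3 ⇒ p=151, q=7
i=4: a=2 ⇒ p=345, q=16
i=5: a=2 ⇒ p=841, q=39
i=6: a=2 ⇒ p=2027, q=94
i=7: a=3 ⇒ p=6922, q=321
i=8: a=1 ⇒ p=8949, q=415
i=9: a=1 ⇒ p=15871, q=736
(x₁, y₁) = (15871, 736);  15871² − 465·736² = 1 ✓

15871 736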